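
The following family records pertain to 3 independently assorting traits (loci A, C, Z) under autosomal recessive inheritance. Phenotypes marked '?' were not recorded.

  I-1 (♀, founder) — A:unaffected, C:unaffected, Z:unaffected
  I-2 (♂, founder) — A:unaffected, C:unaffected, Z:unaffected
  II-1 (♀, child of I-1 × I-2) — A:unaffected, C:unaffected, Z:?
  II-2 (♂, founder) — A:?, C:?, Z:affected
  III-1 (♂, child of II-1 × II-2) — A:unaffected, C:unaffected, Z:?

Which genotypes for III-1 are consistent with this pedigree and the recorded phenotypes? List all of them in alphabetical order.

A/I-1 un ·: AA|Aa
A/I-2 un ·: AA|Aa
A/II-1 un I-1×I-2: AA|Aa
A/II-2 ? ·: AA|Aa|aa
A/III-1 un II-1×II-2: AA|Aa
⇒ A over [I-1,I-2,II-1,II-2,III-1]: 31 consistent
C/I-1 un ·: CC|Cc
C/I-2 un ·: CC|Cc
C/II-1 un I-1×I-2: CC|Cc
C/II-2 ? ·: CC|Cc|cc
C/III-1 un II-1×II-2: CC|Cc
⇒ C over [I-1,I-2,II-1,II-2,III-1]: 31 consistent
Z/I-1 un ·: ZZ|Zz
Z/I-2 un ·: ZZ|Zz
Z/II-1 ? I-1×I-2: ZZ|Zz|zz
Z/II-2 aff ·: zz
Z/III-1 ? II-1×II-2: Zz|zz
⇒ Z over [I-1,I-2,II-1,II-2,III-1]: 11 consistent

III-1 ∈ {AA CC Zz, AA CC zz, AA Cc Zz, AA Cc zz, Aa CC Zz, Aa CC zz, Aa Cc Zz, Aa Cc zz}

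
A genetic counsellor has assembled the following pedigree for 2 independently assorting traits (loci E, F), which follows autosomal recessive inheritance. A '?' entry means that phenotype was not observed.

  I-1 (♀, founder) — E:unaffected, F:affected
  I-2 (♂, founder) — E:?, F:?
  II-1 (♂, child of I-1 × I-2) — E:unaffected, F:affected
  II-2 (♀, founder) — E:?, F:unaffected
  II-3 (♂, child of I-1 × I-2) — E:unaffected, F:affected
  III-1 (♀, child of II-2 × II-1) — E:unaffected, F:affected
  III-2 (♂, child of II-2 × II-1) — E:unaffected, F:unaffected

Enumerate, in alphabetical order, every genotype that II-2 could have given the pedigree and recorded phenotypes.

II-2 ∈ {EE Ff, Ee Ff, ee Ff}

E/I-1 un ·: EE|Ee
E/I-2 ? ·: EE|Ee|ee
E/II-1 un I-1×I-2: EE|Ee
E/II-2 ? ·: EE|Ee|ee
E/II-3 un I-1×I-2: EE|Ee
E/III-1 un II-2×II-1: EE|Ee
E/III-2 un II-2×II-1: EE|Ee
⇒ E over [I-1,I-2,II-1,II-2,II-3,III-1,III-2]: 114 consistent
F/I-1 aff ·: ff
F/I-2 ? ·: Ff|ff
F/II-1 aff I-1×I-2: ff
F/II-2 un ·: Ff
F/II-3 aff I-1×I-2: ff
F/III-1 aff II-2×II-1: ff
F/III-2 un II-2×II-1: Ff
⇒ F over [I-1,I-2,II-1,II-2,II-3,III-1,III-2]: 2 consistent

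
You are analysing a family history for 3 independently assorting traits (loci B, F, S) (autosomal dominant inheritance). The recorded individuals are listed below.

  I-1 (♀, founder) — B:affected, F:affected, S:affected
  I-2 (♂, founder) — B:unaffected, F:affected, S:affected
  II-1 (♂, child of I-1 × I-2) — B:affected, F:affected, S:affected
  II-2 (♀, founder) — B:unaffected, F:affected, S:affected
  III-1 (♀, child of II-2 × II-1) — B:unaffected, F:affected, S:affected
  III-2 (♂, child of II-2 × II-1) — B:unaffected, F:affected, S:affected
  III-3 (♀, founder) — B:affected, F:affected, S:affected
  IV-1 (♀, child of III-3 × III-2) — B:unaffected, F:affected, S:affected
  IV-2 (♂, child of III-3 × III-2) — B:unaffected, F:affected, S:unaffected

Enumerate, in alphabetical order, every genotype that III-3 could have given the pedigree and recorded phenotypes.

III-3 ∈ {Bb FF Ss, Bb Ff Ss}

B/I-1 aff ·: Bb|BB
B/I-2 un ·: bb
B/II-1 aff I-1×I-2: Bb
B/II-2 un ·: bb
B/III-1 un II-2×II-1: bb
B/III-2 un II-2×II-1: bb
B/III-3 aff ·: Bb
B/IV-1 un III-3×III-2: bb
B/IV-2 un III-3×III-2: bb
⇒ B over [I-1,I-2,II-1,II-2,III-1,III-2,III-3,IV-1,IV-2]: 2 consistent
F/I-1 aff ·: Ff|FF
F/I-2 aff ·: Ff|FF
F/II-1 aff I-1×I-2: Ff|FF
F/II-2 aff ·: Ff|FF
F/III-1 aff II-2×II-1: Ff|FF
F/III-2 aff II-2×II-1: Ff|FF
F/III-3 aff ·: Ff|FF
F/IV-1 aff III-3×III-2: Ff|FF
F/IV-2 aff III-3×III-2: Ff|FF
⇒ F over [I-1,I-2,II-1,II-2,III-1,III-2,III-3,IV-1,IV-2]: 280 consistent
S/I-1 aff ·: Ss|SS
S/I-2 aff ·: Ss|SS
S/II-1 aff I-1×I-2: Ss|SS
S/II-2 aff ·: Ss|SS
S/III-1 aff II-2×II-1: Ss|SS
S/III-2 aff II-2×II-1: Ss
S/III-3 aff ·: Ss
S/IV-1 aff III-3×III-2: Ss|SS
S/IV-2 un III-3×III-2: ss
⇒ S over [I-1,I-2,II-1,II-2,III-1,III-2,III-3,IV-1,IV-2]: 40 consistent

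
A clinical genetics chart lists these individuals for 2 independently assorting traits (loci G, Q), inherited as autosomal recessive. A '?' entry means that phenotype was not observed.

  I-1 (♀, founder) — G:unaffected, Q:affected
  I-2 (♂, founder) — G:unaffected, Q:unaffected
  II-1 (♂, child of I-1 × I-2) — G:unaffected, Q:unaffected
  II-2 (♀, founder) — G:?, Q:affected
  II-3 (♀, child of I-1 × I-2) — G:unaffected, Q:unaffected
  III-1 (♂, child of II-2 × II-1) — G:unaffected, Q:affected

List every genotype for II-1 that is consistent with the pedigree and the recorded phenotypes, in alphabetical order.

II-1 ∈ {GG Qq, Gg Qq}

G/I-1 un ·: GG|Gg
G/I-2 un ·: GG|Gg
G/II-1 un I-1×I-2: GG|Gg
G/II-2 ? ·: GG|Gg|gg
G/II-3 un I-1×I-2: GG|Gg
G/III-1 un II-2×II-1: GG|Gg
⇒ G over [I-1,I-2,II-1,II-2,II-3,III-1]: 58 consistent
Q/I-1 aff ·: qq
Q/I-2 un ·: QQ|Qq
Q/II-1 un I-1×I-2: Qq
Q/II-2 aff ·: qq
Q/II-3 un I-1×I-2: Qq
Q/III-1 aff II-2×II-1: qq
⇒ Q over [I-1,I-2,II-1,II-2,II-3,III-1]: 2 consistent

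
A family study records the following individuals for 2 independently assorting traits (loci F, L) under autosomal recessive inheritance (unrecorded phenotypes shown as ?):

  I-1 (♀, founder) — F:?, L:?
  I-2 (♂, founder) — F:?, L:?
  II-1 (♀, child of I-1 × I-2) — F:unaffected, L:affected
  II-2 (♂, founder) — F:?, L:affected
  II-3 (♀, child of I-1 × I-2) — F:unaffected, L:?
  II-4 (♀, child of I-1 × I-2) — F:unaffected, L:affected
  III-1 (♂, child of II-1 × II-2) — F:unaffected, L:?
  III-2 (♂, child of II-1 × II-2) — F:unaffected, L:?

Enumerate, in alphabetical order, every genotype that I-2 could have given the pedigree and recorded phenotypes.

F/I-1 ? ·: FF|Ff|ff
F/I-2 ? ·: FF|Ff|ff
F/II-1 un I-1×I-2: FF|Ff
F/II-2 ? ·: FF|Ff|ff
F/II-3 un I-1×I-2: FF|Ff
F/II-4 un I-1×I-2: FF|Ff
F/III-1 un II-1×II-2: FF|Ff
F/III-2 un II-1×II-2: FF|Ff
⇒ F over [I-1,I-2,II-1,II-2,II-3,II-4,III-1,III-2]: 222 consistent
L/I-1 ? ·: Ll|ll
L/I-2 ? ·: Ll|ll
L/II-1 aff I-1×I-2: ll
L/II-2 aff ·: ll
L/II-3 ? I-1×I-2: LL|Ll|ll
L/II-4 aff I-1×I-2: ll
L/III-1 ? II-1×II-2: ll
L/III-2 ? II-1×II-2: ll
⇒ L over [I-1,I-2,II-1,II-2,II-3,II-4,III-1,III-2]: 8 consistent

I-2 ∈ {FF Ll, FF ll, Ff Ll, Ff ll, ff Ll, ff ll}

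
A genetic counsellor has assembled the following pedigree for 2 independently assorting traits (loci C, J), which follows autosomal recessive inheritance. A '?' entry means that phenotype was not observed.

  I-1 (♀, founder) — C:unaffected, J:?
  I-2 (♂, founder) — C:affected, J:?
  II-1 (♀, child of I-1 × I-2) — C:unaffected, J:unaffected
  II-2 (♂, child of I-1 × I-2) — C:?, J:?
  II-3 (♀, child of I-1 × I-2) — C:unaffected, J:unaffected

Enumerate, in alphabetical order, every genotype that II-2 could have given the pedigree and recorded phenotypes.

C/I-1 un ·: CC|Cc
C/I-2 aff ·: cc
C/II-1 un I-1×I-2: Cc
C/II-2 ? I-1×I-2: Cc|cc
C/II-3 un I-1×I-2: Cc
⇒ C over [I-1,I-2,II-1,II-2,II-3]: 3 consistent
J/I-1 ? ·: JJ|Jj|jj
J/I-2 ? ·: JJ|Jj|jj
J/II-1 un I-1×I-2: JJ|Jj
J/II-2 ? I-1×I-2: JJ|Jj|jj
J/II-3 un I-1×I-2: JJ|Jj
⇒ J over [I-1,I-2,II-1,II-2,II-3]: 35 consistent

II-2 ∈ {Cc JJ, Cc Jj, Cc jj, cc JJ, cc Jj, cc jj}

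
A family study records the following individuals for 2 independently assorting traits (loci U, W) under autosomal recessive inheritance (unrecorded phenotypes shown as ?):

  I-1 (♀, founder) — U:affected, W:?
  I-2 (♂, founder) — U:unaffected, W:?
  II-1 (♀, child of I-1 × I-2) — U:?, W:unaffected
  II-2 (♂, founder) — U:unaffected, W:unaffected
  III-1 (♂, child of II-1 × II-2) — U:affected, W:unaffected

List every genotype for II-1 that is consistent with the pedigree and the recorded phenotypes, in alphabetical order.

U/I-1 aff ·: uu
U/I-2 un ·: UU|Uu
U/II-1 ? I-1×I-2: Uu|uu
U/II-2 un ·: Uu
U/III-1 aff II-1×II-2: uu
⇒ U over [I-1,I-2,II-1,II-2,III-1]: 3 consistent
W/I-1 ? ·: WW|Ww|ww
W/I-2 ? ·: WW|Ww|ww
W/II-1 un I-1×I-2: WW|Ww
W/II-2 un ·: WW|Ww
W/III-1 un II-1×II-2: WW|Ww
⇒ W over [I-1,I-2,II-1,II-2,III-1]: 40 consistent

II-1 ∈ {Uu WW, Uu Ww, uu WW, uu Ww}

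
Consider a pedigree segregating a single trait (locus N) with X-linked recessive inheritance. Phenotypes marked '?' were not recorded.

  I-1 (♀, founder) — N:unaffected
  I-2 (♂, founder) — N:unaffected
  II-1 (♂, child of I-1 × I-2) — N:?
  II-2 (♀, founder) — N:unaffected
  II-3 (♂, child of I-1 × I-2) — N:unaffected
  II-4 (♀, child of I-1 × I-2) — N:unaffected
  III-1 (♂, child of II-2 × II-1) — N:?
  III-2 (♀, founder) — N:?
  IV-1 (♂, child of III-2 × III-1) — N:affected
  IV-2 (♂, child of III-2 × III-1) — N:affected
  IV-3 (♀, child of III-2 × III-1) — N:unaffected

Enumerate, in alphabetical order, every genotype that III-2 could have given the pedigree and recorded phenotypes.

III-2 ∈ {X^NX^n, X^nX^n}

N/I-1 un ·: X^NX^N|X^NX^n
N/I-2 un ·: X^NY
N/II-1 ? I-1×I-2: X^NY|X^nY
N/II-2 un ·: X^NX^N|X^NX^n
N/II-3 un I-1×I-2: X^NY
N/II-4 un I-1×I-2: X^NX^N|X^NX^n
N/III-1 ? II-2×II-1: X^NY|X^nY
N/III-2 ? ·: X^NX^n|X^nX^n
N/IV-1 aff III-2×III-1: X^nY
N/IV-2 aff III-2×III-1: X^nY
N/IV-3 un III-2×III-1: X^NX^N|X^NX^n
⇒ N over [I-1,I-2,II-1,II-2,II-3,II-4,III-1,III-2,IV-1,IV-2,IV-3]: 35 consistent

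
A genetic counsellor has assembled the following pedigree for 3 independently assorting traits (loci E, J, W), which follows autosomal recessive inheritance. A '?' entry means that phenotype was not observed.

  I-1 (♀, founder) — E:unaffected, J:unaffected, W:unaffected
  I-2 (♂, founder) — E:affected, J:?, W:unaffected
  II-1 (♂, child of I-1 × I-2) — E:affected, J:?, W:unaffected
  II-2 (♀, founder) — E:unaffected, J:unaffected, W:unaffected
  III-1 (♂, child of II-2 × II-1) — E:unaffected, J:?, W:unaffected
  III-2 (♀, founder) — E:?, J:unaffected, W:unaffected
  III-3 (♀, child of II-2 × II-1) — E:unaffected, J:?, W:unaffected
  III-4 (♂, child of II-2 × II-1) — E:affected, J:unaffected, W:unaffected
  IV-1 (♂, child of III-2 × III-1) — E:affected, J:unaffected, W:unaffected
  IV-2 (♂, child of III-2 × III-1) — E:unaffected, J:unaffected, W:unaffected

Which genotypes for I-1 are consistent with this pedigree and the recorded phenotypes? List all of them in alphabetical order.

I-1 ∈ {Ee JJ WW, Ee JJ Ww, Ee Jj WW, Ee Jj Ww}

E/I-1 un ·: Ee
E/I-2 aff ·: ee
E/II-1 aff I-1×I-2: ee
E/II-2 un ·: Ee
E/III-1 un II-2×II-1: Ee
E/III-2 ? ·: Ee|ee
E/III-3 un II-2×II-1: Ee
E/III-4 aff II-2×II-1: ee
E/IV-1 aff III-2×III-1: ee
E/IV-2 un III-2×III-1: EE|Ee
⇒ E over [I-1,I-2,II-1,II-2,III-1,III-2,III-3,III-4,IV-1,IV-2]: 3 consistent
J/I-1 un ·: JJ|Jj
J/I-2 ? ·: JJ|Jj|jj
J/II-1 ? I-1×I-2: JJ|Jj|jj
J/II-2 un ·: JJ|Jj
J/III-1 ? II-2×II-1: JJ|Jj|jj
J/III-2 un ·: JJ|Jj
J/III-3 ? II-2×II-1: JJ|Jj|jj
J/III-4 un II-2×II-1: JJ|Jj
J/IV-1 un III-2×III-1: JJ|Jj
J/IV-2 un III-2×III-1: JJ|Jj
⇒ J over [I-1,I-2,II-1,II-2,III-1,III-2,III-3,III-4,IV-1,IV-2]: 994 consistent
W/I-1 un ·: WW|Ww
W/I-2 un ·: WW|Ww
W/II-1 un I-1×I-2: WW|Ww
W/II-2 un ·: WW|Ww
W/III-1 un II-2×II-1: WW|Ww
W/III-2 un ·: WW|Ww
W/III-3 un II-2×II-1: WW|Ww
W/III-4 un II-2×II-1: WW|Ww
W/IV-1 un III-2×III-1: WW|Ww
W/IV-2 un III-2×III-1: WW|Ww
⇒ W over [I-1,I-2,II-1,II-2,III-1,III-2,III-3,III-4,IV-1,IV-2]: 540 consistent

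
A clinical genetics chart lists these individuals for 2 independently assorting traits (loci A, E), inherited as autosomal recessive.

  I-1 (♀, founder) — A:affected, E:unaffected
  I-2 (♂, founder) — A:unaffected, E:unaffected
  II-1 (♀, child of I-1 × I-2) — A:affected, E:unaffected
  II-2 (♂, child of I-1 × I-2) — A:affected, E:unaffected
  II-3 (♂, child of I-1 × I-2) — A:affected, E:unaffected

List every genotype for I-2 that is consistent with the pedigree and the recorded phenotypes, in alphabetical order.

A/I-1 aff ·: aa
A/I-2 un ·: Aa
A/II-1 aff I-1×I-2: aa
A/II-2 aff I-1×I-2: aa
A/II-3 aff I-1×I-2: aa
⇒ A over [I-1,I-2,II-1,II-2,II-3]: 1 consistent
E/I-1 un ·: EE|Ee
E/I-2 un ·: EE|Ee
E/II-1 un I-1×I-2: EE|Ee
E/II-2 un I-1×I-2: EE|Ee
E/II-3 un I-1×I-2: EE|Ee
⇒ E over [I-1,I-2,II-1,II-2,II-3]: 25 consistent

I-2 ∈ {Aa EE, Aa Ee}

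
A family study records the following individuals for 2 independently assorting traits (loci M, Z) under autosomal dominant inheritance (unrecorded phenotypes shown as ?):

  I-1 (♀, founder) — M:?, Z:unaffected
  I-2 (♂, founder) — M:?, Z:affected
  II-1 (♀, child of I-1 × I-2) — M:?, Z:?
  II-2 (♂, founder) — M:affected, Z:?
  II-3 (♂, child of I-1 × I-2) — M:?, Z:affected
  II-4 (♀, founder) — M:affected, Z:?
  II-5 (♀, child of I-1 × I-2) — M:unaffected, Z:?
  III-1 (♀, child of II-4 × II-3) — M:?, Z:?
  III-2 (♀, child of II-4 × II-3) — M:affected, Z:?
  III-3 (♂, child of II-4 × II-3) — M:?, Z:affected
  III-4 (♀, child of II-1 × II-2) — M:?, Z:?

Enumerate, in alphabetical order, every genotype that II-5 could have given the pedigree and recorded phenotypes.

M/I-1 ? ·: mm|Mm
M/I-2 ? ·: mm|Mm
M/II-1 ? I-1×I-2: mm|Mm|MM
M/II-2 aff ·: Mm|MM
M/II-3 ? I-1×I-2: mm|Mm|MM
M/II-4 aff ·: Mm|MM
M/II-5 un I-1×I-2: mm
M/III-1 ? II-4×II-3: mm|Mm|MM
M/III-2 aff II-4×II-3: Mm|MM
M/III-3 ? II-4×II-3: mm|Mm|MM
M/III-4 ? II-1×II-2: mm|Mm|MM
⇒ M over [I-1,I-2,II-1,II-2,II-3,II-4,II-5,III-1,III-2,III-3,III-4]: 951 consistent
Z/I-1 un ·: zz
Z/I-2 aff ·: Zz|ZZ
Z/II-1 ? I-1×I-2: zz|Zz
Z/II-2 ? ·: zz|Zz|ZZ
Z/II-3 aff I-1×I-2: Zz
Z/II-4 ? ·: zz|Zz|ZZ
Z/II-5 ? I-1×I-2: zz|Zz
Z/III-1 ? II-4×II-3: zz|Zz|ZZ
Z/III-2 ? II-4×II-3: zz|Zz|ZZ
Z/III-3 aff II-4×II-3: Zz|ZZ
Z/III-4 ? II-1×II-2: zz|Zz|ZZ
⇒ Z over [I-1,I-2,II-1,II-2,II-3,II-4,II-5,III-1,III-2,III-3,III-4]: 870 consistent

II-5 ∈ {mm Zz, mm zz}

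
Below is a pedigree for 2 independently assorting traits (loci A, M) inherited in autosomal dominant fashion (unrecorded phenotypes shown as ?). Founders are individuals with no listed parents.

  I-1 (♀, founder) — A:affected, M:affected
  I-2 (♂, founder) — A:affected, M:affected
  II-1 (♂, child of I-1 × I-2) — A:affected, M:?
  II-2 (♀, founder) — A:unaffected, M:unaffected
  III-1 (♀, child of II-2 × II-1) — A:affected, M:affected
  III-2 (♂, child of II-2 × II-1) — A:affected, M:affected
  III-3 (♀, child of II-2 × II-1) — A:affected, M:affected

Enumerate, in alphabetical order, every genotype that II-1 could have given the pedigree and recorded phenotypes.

A/I-1 aff ·: Aa|AA
A/I-2 aff ·: Aa|AA
A/II-1 aff I-1×I-2: Aa|AA
A/II-2 un ·: aa
A/III-1 aff II-2×II-1: Aa
A/III-2 aff II-2×II-1: Aa
A/III-3 aff II-2×II-1: Aa
⇒ A over [I-1,I-2,II-1,II-2,III-1,III-2,III-3]: 7 consistent
M/I-1 aff ·: Mm|MM
M/I-2 aff ·: Mm|MM
M/II-1 ? I-1×I-2: Mm|MM
M/II-2 un ·: mm
M/III-1 aff II-2×II-1: Mm
M/III-2 aff II-2×II-1: Mm
M/III-3 aff II-2×II-1: Mm
⇒ M over [I-1,I-2,II-1,II-2,III-1,III-2,III-3]: 7 consistent

II-1 ∈ {AA MM, AA Mm, Aa MM, Aa Mm}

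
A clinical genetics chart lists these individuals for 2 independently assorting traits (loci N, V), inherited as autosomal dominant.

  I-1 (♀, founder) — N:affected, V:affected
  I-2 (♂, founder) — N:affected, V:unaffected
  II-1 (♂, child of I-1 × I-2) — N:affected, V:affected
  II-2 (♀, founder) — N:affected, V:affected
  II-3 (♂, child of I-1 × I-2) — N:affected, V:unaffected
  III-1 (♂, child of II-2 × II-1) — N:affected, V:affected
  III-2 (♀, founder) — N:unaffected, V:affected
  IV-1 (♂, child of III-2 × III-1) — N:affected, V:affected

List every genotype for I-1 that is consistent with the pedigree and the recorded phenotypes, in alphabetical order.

I-1 ∈ {NN Vv, Nn Vv}

N/I-1 aff ·: Nn|NN
N/I-2 aff ·: Nn|NN
N/II-1 aff I-1×I-2: Nn|NN
N/II-2 aff ·: Nn|NN
N/II-3 aff I-1×I-2: Nn|NN
N/III-1 aff II-2×II-1: Nn|NN
N/III-2 un ·: nn
N/IV-1 aff III-2×III-1: Nn
⇒ N over [I-1,I-2,II-1,II-2,II-3,III-1,III-2,IV-1]: 45 consistent
V/I-1 aff ·: Vv
V/I-2 un ·: vv
V/II-1 aff I-1×I-2: Vv
V/II-2 aff ·: Vv|VV
V/II-3 un I-1×I-2: vv
V/III-1 aff II-2×II-1: Vv|VV
V/III-2 aff ·: Vv|VV
V/IV-1 aff III-2×III-1: Vv|VV
⇒ V over [I-1,I-2,II-1,II-2,II-3,III-1,III-2,IV-1]: 14 consistent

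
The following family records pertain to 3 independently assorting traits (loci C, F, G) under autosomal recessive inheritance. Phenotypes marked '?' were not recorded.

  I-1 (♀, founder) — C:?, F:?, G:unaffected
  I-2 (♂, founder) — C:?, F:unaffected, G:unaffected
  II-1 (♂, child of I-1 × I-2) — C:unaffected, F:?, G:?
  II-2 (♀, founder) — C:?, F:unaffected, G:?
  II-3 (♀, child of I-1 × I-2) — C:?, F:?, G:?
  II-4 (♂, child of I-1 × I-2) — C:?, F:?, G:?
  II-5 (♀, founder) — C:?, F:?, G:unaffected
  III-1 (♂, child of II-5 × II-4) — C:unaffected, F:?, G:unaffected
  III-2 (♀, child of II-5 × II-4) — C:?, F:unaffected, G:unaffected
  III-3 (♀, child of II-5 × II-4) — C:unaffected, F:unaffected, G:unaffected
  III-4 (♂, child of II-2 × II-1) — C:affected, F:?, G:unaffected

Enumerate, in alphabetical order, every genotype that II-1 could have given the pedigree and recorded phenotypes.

II-1 ∈ {Cc FF GG, Cc FF Gg, Cc FF gg, Cc Ff GG, Cc Ff Gg, Cc Ff gg, Cc ff GG, Cc ff Gg, Cc ff gg}

C/I-1 ? ·: CC|Cc|cc
C/I-2 ? ·: CC|Cc|cc
C/II-1 un I-1×I-2: Cc
C/II-2 ? ·: Cc|cc
C/II-3 ? I-1×I-2: CC|Cc|cc
C/II-4 ? I-1×I-2: CC|Cc|cc
C/II-5 ? ·: CC|Cc|cc
C/III-1 un II-5×II-4: CC|Cc
C/III-2 ? II-5×II-4: CC|Cc|cc
C/III-3 un II-5×II-4: CC|Cc
C/III-4 aff II-2×II-1: cc
⇒ C over [I-1,I-2,II-1,II-2,II-3,II-4,II-5,III-1,III-2,III-3,III-4]: 754 consistent
F/I-1 ? ·: FF|Ff|ff
F/I-2 un ·: FF|Ff
F/II-1 ? I-1×I-2: FF|Ff|ff
F/II-2 un ·: FF|Ff
F/II-3 ? I-1×I-2: FF|Ff|ff
F/II-4 ? I-1×I-2: FF|Ff|ff
F/II-5 ? ·: FF|Ff|ff
F/III-1 ? II-5×II-4: FF|Ff|ff
F/III-2 un II-5×II-4: FF|Ff
F/III-3 un II-5×II-4: FF|Ff
F/III-4 ? II-2×II-1: FF|Ff|ff
⇒ F over [I-1,I-2,II-1,II-2,II-3,II-4,II-5,III-1,III-2,III-3,III-4]: 2719 consistent
G/I-1 un ·: GG|Gg
G/I-2 un ·: GG|Gg
G/II-1 ? I-1×I-2: GG|Gg|gg
G/II-2 ? ·: GG|Gg|gg
G/II-3 ? I-1×I-2: GG|Gg|gg
G/II-4 ? I-1×I-2: GG|Gg|gg
G/II-5 un ·: GG|Gg
G/III-1 un II-5×II-4: GG|Gg
G/III-2 un II-5×II-4: GG|Gg
G/III-3 un II-5×II-4: GG|Gg
G/III-4 un II-2×II-1: GG|Gg
⇒ G over [I-1,I-2,II-1,II-2,II-3,II-4,II-5,III-1,III-2,III-3,III-4]: 1827 consistent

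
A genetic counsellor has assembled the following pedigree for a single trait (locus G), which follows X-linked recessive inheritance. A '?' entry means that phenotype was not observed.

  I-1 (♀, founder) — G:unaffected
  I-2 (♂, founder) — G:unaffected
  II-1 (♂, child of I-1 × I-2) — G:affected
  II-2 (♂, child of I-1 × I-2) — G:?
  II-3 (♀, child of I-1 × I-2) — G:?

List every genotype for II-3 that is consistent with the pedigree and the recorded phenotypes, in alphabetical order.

II-3 ∈ {X^GX^G, X^GX^g}

G/I-1 un ·: X^GX^g
G/I-2 un ·: X^GY
G/II-1 aff I-1×I-2: X^gY
G/II-2 ? I-1×I-2: X^GY|X^gY
G/II-3 ? I-1×I-2: X^GX^G|X^GX^g
⇒ G over [I-1,I-2,II-1,II-2,II-3]: 4 consistent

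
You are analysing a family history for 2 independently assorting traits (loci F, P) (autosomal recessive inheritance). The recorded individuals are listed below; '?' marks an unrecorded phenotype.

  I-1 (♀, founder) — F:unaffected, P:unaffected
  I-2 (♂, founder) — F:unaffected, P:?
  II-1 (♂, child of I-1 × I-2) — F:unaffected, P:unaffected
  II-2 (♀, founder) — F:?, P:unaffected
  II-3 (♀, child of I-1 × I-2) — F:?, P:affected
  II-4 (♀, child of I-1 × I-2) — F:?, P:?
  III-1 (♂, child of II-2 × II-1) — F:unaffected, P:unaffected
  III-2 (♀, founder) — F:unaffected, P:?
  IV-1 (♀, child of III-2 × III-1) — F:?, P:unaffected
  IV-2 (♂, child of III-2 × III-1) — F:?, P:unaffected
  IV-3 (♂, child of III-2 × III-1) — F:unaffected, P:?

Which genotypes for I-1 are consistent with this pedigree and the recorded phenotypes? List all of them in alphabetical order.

F/I-1 un ·: FF|Ff
F/I-2 un ·: FF|Ff
F/II-1 un I-1×I-2: FF|Ff
F/II-2 ? ·: FF|Ff|ff
F/II-3 ? I-1×I-2: FF|Ff|ff
F/II-4 ? I-1×I-2: FF|Ff|ff
F/III-1 un II-2×II-1: FF|Ff
F/III-2 un ·: FF|Ff
F/IV-1 ? III-2×III-1: FF|Ff|ff
F/IV-2 ? III-2×III-1: FF|Ff|ff
F/IV-3 un III-2×III-1: FF|Ff
⇒ F over [I-1,I-2,II-1,II-2,II-3,II-4,III-1,III-2,IV-1,IV-2,IV-3]: 2892 consistent
P/I-1 un ·: Pp
P/I-2 ? ·: Pp|pp
P/II-1 un I-1×I-2: PP|Pp
P/II-2 un ·: PP|Pp
P/II-3 aff I-1×I-2: pp
P/II-4 ? I-1×I-2: PP|Pp|pp
P/III-1 un II-2×II-1: PP|Pp
P/III-2 ? ·: PP|Pp|pp
P/IV-1 un III-2×III-1: PP|Pp
P/IV-2 un III-2×III-1: PP|Pp
P/IV-3 ? III-2×III-1: PP|Pp|pp
⇒ P over [I-1,I-2,II-1,II-2,II-3,II-4,III-1,III-2,IV-1,IV-2,IV-3]: 446 consistent

I-1 ∈ {FF Pp, Ff Pp}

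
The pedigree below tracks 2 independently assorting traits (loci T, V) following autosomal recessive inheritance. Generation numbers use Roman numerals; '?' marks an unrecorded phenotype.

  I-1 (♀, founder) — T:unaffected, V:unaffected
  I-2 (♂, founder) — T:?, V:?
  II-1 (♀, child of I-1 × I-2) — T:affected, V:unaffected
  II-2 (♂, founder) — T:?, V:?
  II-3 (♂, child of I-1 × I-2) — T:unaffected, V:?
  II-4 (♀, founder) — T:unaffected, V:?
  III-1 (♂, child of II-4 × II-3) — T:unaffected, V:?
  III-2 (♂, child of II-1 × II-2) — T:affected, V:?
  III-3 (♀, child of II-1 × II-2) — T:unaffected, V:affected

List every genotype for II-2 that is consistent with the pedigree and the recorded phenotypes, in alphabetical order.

II-2 ∈ {Tt Vv, Tt vv}

T/I-1 un ·: Tt
T/I-2 ? ·: Tt|tt
T/II-1 aff I-1×I-2: tt
T/II-2 ? ·: Tt
T/II-3 un I-1×I-2: TT|Tt
T/II-4 un ·: TT|Tt
T/III-1 un II-4×II-3: TT|Tt
T/III-2 aff II-1×II-2: tt
T/III-3 un II-1×II-2: Tt
⇒ T over [I-1,I-2,II-1,II-2,II-3,II-4,III-1,III-2,III-3]: 11 consistent
V/I-1 un ·: VV|Vv
V/I-2 ? ·: VV|Vv|vv
V/II-1 un I-1×I-2: Vv
V/II-2 ? ·: Vv|vv
V/II-3 ? I-1×I-2: VV|Vv|vv
V/II-4 ? ·: VV|Vv|vv
V/III-1 ? II-4×II-3: VV|Vv|vv
V/III-2 ? II-1×II-2: VV|Vv|vv
V/III-3 aff II-1×II-2: vv
⇒ V over [I-1,I-2,II-1,II-2,II-3,II-4,III-1,III-2,III-3]: 275 consistent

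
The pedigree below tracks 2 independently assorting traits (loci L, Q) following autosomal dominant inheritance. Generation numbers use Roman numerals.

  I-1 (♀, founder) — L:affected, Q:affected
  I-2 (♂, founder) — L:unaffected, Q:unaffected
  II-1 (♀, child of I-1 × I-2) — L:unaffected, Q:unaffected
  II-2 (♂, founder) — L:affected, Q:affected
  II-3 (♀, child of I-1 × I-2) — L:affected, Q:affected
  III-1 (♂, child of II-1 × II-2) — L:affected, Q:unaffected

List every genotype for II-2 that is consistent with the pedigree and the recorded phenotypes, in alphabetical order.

II-2 ∈ {LL Qq, Ll Qq}

L/I-1 aff ·: Ll
L/I-2 un ·: ll
L/II-1 un I-1×I-2: ll
L/II-2 aff ·: Ll|LL
L/II-3 aff I-1×I-2: Ll
L/III-1 aff II-1×II-2: Ll
⇒ L over [I-1,I-2,II-1,II-2,II-3,III-1]: 2 consistent
Q/I-1 aff ·: Qq
Q/I-2 un ·: qq
Q/II-1 un I-1×I-2: qq
Q/II-2 aff ·: Qq
Q/II-3 aff I-1×I-2: Qq
Q/III-1 un II-1×II-2: qq
⇒ Q over [I-1,I-2,II-1,II-2,II-3,III-1]: 1 consistent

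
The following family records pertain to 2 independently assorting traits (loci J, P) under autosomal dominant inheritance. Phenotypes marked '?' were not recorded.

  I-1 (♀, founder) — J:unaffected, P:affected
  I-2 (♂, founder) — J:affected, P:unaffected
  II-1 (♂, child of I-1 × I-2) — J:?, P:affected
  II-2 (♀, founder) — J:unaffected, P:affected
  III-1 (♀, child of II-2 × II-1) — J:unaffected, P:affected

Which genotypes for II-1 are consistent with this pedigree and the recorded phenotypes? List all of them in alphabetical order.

J/I-1 un ·: jj
J/I-2 aff ·: Jj|JJ
J/II-1 ? I-1×I-2: jj|Jj
J/II-2 un ·: jj
J/III-1 un II-2×II-1: jj
⇒ J over [I-1,I-2,II-1,II-2,III-1]: 3 consistent
P/I-1 aff ·: Pp|PP
P/I-2 un ·: pp
P/II-1 aff I-1×I-2: Pp
P/II-2 aff ·: Pp|PP
P/III-1 aff II-2×II-1: Pp|PP
⇒ P over [I-1,I-2,II-1,II-2,III-1]: 8 consistent

II-1 ∈ {Jj Pp, jj Pp}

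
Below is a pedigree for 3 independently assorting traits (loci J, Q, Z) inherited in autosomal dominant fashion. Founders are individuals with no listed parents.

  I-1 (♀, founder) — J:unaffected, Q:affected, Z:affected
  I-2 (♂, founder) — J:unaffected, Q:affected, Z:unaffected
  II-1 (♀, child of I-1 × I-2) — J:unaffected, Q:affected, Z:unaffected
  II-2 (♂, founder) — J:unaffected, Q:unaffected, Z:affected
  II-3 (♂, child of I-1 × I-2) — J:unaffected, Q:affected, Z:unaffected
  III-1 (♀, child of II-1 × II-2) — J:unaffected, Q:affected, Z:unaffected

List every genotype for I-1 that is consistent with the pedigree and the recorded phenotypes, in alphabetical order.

J/I-1 un ·: jj
J/I-2 un ·: jj
J/II-1 un I-1×I-2: jj
J/II-2 un ·: jj
J/II-3 un I-1×I-2: jj
J/III-1 un II-1×II-2: jj
⇒ J over [I-1,I-2,II-1,II-2,II-3,III-1]: 1 consistent
Q/I-1 aff ·: Qq|QQ
Q/I-2 aff ·: Qq|QQ
Q/II-1 aff I-1×I-2: Qq|QQ
Q/II-2 un ·: qq
Q/II-3 aff I-1×I-2: Qq|QQ
Q/III-1 aff II-1×II-2: Qq
⇒ Q over [I-1,I-2,II-1,II-2,II-3,III-1]: 13 consistent
Z/I-1 aff ·: Zz
Z/I-2 un ·: zz
Z/II-1 un I-1×I-2: zz
Z/II-2 aff ·: Zz
Z/II-3 un I-1×I-2: zz
Z/III-1 un II-1×II-2: zz
⇒ Z over [I-1,I-2,II-1,II-2,II-3,III-1]: 1 consistent

I-1 ∈ {jj QQ Zz, jj Qq Zz}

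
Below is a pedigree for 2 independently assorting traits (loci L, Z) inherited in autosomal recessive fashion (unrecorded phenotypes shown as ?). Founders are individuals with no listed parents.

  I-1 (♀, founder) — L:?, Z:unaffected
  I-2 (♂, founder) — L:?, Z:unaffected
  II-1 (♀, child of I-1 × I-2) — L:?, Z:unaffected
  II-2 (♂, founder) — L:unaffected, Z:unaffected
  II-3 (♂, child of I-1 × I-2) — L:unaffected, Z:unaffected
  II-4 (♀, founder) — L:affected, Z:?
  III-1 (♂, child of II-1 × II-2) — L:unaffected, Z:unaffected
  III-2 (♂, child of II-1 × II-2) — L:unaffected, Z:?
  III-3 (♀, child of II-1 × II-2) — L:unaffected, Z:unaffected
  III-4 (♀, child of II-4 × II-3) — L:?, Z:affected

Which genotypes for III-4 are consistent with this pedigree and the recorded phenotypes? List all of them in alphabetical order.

L/I-1 ? ·: LL|Ll|ll
L/I-2 ? ·: LL|Ll|ll
L/II-1 ? I-1×I-2: LL|Ll|ll
L/II-2 un ·: LL|Ll
L/II-3 un I-1×I-2: LL|Ll
L/II-4 aff ·: ll
L/III-1 un II-1×II-2: LL|Ll
L/III-2 un II-1×II-2: LL|Ll
L/III-3 un II-1×II-2: LL|Ll
L/III-4 ? II-4×II-3: Ll|ll
⇒ L over [I-1,I-2,II-1,II-2,II-3,II-4,III-1,III-2,III-3,III-4]: 376 consistent
Z/I-1 un ·: ZZ|Zz
Z/I-2 un ·: ZZ|Zz
Z/II-1 un I-1×I-2: ZZ|Zz
Z/II-2 un ·: ZZ|Zz
Z/II-3 un I-1×I-2: Zz
Z/II-4 ? ·: Zz|zz
Z/III-1 un II-1×II-2: ZZ|Zz
Z/III-2 ? II-1×II-2: ZZ|Zz|zz
Z/III-3 un II-1×II-2: ZZ|Zz
Z/III-4 aff II-4×II-3: zz
⇒ Z over [I-1,I-2,II-1,II-2,II-3,II-4,III-1,III-2,III-3,III-4]: 174 consistent

III-4 ∈ {Ll zz, ll zz}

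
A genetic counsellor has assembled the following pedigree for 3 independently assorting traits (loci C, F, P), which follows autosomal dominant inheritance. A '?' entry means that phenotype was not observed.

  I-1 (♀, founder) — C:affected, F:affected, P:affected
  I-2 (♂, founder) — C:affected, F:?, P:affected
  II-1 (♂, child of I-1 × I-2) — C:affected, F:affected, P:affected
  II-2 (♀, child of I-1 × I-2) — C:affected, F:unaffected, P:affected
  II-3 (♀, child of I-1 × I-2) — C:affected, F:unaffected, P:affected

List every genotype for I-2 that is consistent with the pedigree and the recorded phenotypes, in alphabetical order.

I-2 ∈ {CC Ff PP, CC Ff Pp, CC ff PP, CC ff Pp, Cc Ff PP, Cc Ff Pp, Cc ff PP, Cc ff Pp}

C/I-1 aff ·: Cc|CC
C/I-2 aff ·: Cc|CC
C/II-1 aff I-1×I-2: Cc|CC
C/II-2 aff I-1×I-2: Cc|CC
C/II-3 aff I-1×I-2: Cc|CC
⇒ C over [I-1,I-2,II-1,II-2,II-3]: 25 consistent
F/I-1 aff ·: Ff
F/I-2 ? ·: ff|Ff
F/II-1 aff I-1×I-2: Ff|FF
F/II-2 un I-1×I-2: ff
F/II-3 un I-1×I-2: ff
⇒ F over [I-1,I-2,II-1,II-2,II-3]: 3 consistent
P/I-1 aff ·: Pp|PP
P/I-2 aff ·: Pp|PP
P/II-1 aff I-1×I-2: Pp|PP
P/II-2 aff I-1×I-2: Pp|PP
P/II-3 aff I-1×I-2: Pp|PP
⇒ P over [I-1,I-2,II-1,II-2,II-3]: 25 consistent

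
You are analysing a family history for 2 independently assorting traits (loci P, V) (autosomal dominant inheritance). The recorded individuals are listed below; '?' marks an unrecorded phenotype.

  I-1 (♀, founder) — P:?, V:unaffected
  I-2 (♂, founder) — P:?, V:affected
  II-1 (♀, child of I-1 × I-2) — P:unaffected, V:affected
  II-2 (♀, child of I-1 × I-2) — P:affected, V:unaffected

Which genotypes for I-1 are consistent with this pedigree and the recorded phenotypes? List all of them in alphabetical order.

I-1 ∈ {Pp vv, pp vv}

P/I-1 ? ·: pp|Pp
P/I-2 ? ·: pp|Pp
P/II-1 un I-1×I-2: pp
P/II-2 aff I-1×I-2: Pp|PP
⇒ P over [I-1,I-2,II-1,II-2]: 4 consistent
V/I-1 un ·: vv
V/I-2 aff ·: Vv
V/II-1 aff I-1×I-2: Vv
V/II-2 un I-1×I-2: vv
⇒ V over [I-1,I-2,II-1,II-2]: 1 consistent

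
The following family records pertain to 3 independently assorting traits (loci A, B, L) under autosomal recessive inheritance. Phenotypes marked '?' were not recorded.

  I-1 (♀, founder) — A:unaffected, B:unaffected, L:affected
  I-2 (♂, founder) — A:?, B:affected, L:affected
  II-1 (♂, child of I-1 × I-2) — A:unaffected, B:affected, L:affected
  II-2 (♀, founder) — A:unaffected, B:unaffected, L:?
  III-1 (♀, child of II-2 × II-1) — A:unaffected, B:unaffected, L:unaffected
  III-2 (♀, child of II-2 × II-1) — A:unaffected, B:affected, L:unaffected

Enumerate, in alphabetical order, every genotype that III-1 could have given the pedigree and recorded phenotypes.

A/I-1 un ·: AA|Aa
A/I-2 ? ·: AA|Aa|aa
A/II-1 un I-1×I-2: AA|Aa
A/II-2 un ·: AA|Aa
A/III-1 un II-2×II-1: AA|Aa
A/III-2 un II-2×II-1: AA|Aa
⇒ A over [I-1,I-2,II-1,II-2,III-1,III-2]: 60 consistent
B/I-1 un ·: Bb
B/I-2 aff ·: bb
B/II-1 aff I-1×I-2: bb
B/II-2 un ·: Bb
B/III-1 un II-2×II-1: Bb
B/III-2 aff II-2×II-1: bb
⇒ B over [I-1,I-2,II-1,II-2,III-1,III-2]: 1 consistent
L/I-1 aff ·: ll
L/I-2 aff ·: ll
L/II-1 aff I-1×I-2: ll
L/II-2 ? ·: LL|Ll
L/III-1 un II-2×II-1: Ll
L/III-2 un II-2×II-1: Ll
⇒ L over [I-1,I-2,II-1,II-2,III-1,III-2]: 2 consistent

III-1 ∈ {AA Bb Ll, Aa Bb Ll}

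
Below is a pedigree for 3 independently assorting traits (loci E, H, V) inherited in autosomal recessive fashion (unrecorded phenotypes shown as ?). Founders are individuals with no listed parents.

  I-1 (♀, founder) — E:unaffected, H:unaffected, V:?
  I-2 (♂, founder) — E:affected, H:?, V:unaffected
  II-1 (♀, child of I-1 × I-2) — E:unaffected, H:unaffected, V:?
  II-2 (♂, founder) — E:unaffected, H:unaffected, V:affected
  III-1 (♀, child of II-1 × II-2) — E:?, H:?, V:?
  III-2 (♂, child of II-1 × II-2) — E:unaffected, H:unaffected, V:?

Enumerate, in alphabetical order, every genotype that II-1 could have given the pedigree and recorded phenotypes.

E/I-1 un ·: EE|Ee
E/I-2 aff ·: ee
E/II-1 un I-1×I-2: Ee
E/II-2 un ·: EE|Ee
E/III-1 ? II-1×II-2: EE|Ee|ee
E/III-2 un II-1×II-2: EE|Ee
⇒ E over [I-1,I-2,II-1,II-2,III-1,III-2]: 20 consistent
H/I-1 un ·: HH|Hh
H/I-2 ? ·: HH|Hh|hh
H/II-1 un I-1×I-2: HH|Hh
H/II-2 un ·: HH|Hh
H/III-1 ? II-1×II-2: HH|Hh|hh
H/III-2 un II-1×II-2: HH|Hh
⇒ H over [I-1,I-2,II-1,II-2,III-1,III-2]: 70 consistent
V/I-1 ? ·: VV|Vv|vv
V/I-2 un ·: VV|Vv
V/II-1 ? I-1×I-2: VV|Vv|vv
V/II-2 aff ·: vv
V/III-1 ? II-1×II-2: Vv|vv
V/III-2 ? II-1×II-2: Vv|vv
⇒ V over [I-1,I-2,II-1,II-2,III-1,III-2]: 26 consistent

II-1 ∈ {Ee HH VV, Ee HH Vv, Ee HH vv, Ee Hh VV, Ee Hh Vv, Ee Hh vv}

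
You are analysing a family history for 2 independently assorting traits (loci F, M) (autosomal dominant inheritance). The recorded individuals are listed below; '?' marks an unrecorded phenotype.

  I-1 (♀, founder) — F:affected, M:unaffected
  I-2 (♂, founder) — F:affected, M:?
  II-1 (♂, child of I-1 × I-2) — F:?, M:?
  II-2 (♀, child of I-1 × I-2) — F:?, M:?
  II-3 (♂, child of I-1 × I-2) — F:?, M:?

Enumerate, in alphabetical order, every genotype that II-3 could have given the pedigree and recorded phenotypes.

F/I-1 aff ·: Ff|FF
F/I-2 aff ·: Ff|FF
F/II-1 ? I-1×I-2: ff|Ff|FF
F/II-2 ? I-1×I-2: ff|Ff|FF
F/II-3 ? I-1×I-2: ff|Ff|FF
⇒ F over [I-1,I-2,II-1,II-2,II-3]: 44 consistent
M/I-1 un ·: mm
M/I-2 ? ·: mm|Mm|MM
M/II-1 ? I-1×I-2: mm|Mm
M/II-2 ? I-1×I-2: mm|Mm
M/II-3 ? I-1×I-2: mm|Mm
⇒ M over [I-1,I-2,II-1,II-2,II-3]: 10 consistent

II-3 ∈ {FF Mm, FF mm, Ff Mm, Ff mm, ff Mm, ff mm}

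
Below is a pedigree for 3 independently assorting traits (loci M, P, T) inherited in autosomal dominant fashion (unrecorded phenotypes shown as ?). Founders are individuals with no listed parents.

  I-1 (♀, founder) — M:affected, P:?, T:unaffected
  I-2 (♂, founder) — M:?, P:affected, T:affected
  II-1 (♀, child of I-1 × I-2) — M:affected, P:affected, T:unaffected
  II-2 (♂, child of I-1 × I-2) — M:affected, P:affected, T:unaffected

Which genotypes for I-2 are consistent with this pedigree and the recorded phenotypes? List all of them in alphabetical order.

M/I-1 aff ·: Mm|MM
M/I-2 ? ·: mm|Mm|MM
M/II-1 aff I-1×I-2: Mm|MM
M/II-2 aff I-1×I-2: Mm|MM
⇒ M over [I-1,I-2,II-1,II-2]: 15 consistent
P/I-1 ? ·: pp|Pp|PP
P/I-2 aff ·: Pp|PP
P/II-1 aff I-1×I-2: Pp|PP
P/II-2 aff I-1×I-2: Pp|PP
⇒ P over [I-1,I-2,II-1,II-2]: 15 consistent
T/I-1 un ·: tt
T/I-2 aff ·: Tt
T/II-1 un I-1×I-2: tt
T/II-2 un I-1×I-2: tt
⇒ T over [I-1,I-2,II-1,II-2]: 1 consistent

I-2 ∈ {MM PP Tt, MM Pp Tt, Mm PP Tt, Mm Pp Tt, mm PP Tt, mm Pp Tt}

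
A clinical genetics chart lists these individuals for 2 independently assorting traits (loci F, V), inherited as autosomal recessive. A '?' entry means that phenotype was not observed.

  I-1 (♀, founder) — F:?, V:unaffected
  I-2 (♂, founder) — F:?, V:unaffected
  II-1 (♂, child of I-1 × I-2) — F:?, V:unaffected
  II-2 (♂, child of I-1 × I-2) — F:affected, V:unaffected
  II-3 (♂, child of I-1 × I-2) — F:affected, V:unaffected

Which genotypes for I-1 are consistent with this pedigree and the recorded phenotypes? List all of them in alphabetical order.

I-1 ∈ {Ff VV, Ff Vv, ff VV, ff Vv}

F/I-1 ? ·: Ff|ff
F/I-2 ? ·: Ff|ff
F/II-1 ? I-1×I-2: FF|Ff|ff
F/II-2 aff I-1×I-2: ff
F/II-3 aff I-1×I-2: ff
⇒ F over [I-1,I-2,II-1,II-2,II-3]: 8 consistent
V/I-1 un ·: VV|Vv
V/I-2 un ·: VV|Vv
V/II-1 un I-1×I-2: VV|Vv
V/II-2 un I-1×I-2: VV|Vv
V/II-3 un I-1×I-2: VV|Vv
⇒ V over [I-1,I-2,II-1,II-2,II-3]: 25 consistent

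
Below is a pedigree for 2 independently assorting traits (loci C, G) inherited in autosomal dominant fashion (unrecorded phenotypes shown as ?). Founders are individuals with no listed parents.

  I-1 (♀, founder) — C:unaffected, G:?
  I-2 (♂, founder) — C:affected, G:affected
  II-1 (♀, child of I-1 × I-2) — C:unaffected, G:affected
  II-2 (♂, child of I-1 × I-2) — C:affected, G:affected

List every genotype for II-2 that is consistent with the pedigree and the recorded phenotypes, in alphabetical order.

C/I-1 un ·: cc
C/I-2 aff ·: Cc
C/II-1 un I-1×I-2: cc
C/II-2 aff I-1×I-2: Cc
⇒ C over [I-1,I-2,II-1,II-2]: 1 consistent
G/I-1 ? ·: gg|Gg|GG
G/I-2 aff ·: Gg|GG
G/II-1 aff I-1×I-2: Gg|GG
G/II-2 aff I-1×I-2: Gg|GG
⇒ G over [I-1,I-2,II-1,II-2]: 15 consistent

II-2 ∈ {Cc GG, Cc Gg}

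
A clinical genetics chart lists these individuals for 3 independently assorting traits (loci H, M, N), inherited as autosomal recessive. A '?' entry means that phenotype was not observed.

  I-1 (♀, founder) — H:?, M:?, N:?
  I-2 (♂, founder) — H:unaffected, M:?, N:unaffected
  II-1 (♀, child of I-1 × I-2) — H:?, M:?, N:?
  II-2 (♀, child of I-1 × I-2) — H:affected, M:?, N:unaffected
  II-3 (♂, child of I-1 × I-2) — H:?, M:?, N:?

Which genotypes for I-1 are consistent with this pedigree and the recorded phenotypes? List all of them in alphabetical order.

H/I-1 ? ·: Hh|hh
H/I-2 un ·: Hh
H/II-1 ? I-1×I-2: HH|Hh|hh
H/II-2 aff I-1×I-2: hh
H/II-3 ? I-1×I-2: HH|Hh|hh
⇒ H over [I-1,I-2,II-1,II-2,II-3]: 13 consistent
M/I-1 ? ·: MM|Mm|mm
M/I-2 ? ·: MM|Mm|mm
M/II-1 ? I-1×I-2: MM|Mm|mm
M/II-2 ? I-1×I-2: MM|Mm|mm
M/II-3 ? I-1×I-2: MM|Mm|mm
⇒ M over [I-1,I-2,II-1,II-2,II-3]: 63 consistent
N/I-1 ? ·: NN|Nn|nn
N/I-2 un ·: NN|Nn
N/II-1 ? I-1×I-2: NN|Nn|nn
N/II-2 un I-1×I-2: NN|Nn
N/II-3 ? I-1×I-2: NN|Nn|nn
⇒ N over [I-1,I-2,II-1,II-2,II-3]: 40 consistent

I-1 ∈ {Hh MM NN, Hh MM Nn, Hh MM nn, Hh Mm NN, Hh Mm Nn, Hh Mm nn, Hh mm NN, Hh mm Nn, Hh mm nn, hh MM NN, hh MM Nn, hh MM nn, hh Mm NN, hh Mm Nn, hh Mm nn, hh mm NN, hh mm Nn, hh mm nn}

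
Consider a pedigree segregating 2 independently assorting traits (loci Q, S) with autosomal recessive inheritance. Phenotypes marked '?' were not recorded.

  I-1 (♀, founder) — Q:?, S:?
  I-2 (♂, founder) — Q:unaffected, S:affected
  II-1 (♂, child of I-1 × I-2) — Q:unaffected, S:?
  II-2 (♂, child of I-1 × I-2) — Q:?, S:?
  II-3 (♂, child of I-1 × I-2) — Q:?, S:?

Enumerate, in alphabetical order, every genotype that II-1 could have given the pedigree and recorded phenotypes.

Q/I-1 ? ·: QQ|Qq|qq
Q/I-2 un ·: QQ|Qq
Q/II-1 un I-1×I-2: QQ|Qq
Q/II-2 ? I-1×I-2: QQ|Qq|qq
Q/II-3 ? I-1×I-2: QQ|Qq|qq
⇒ Q over [I-1,I-2,II-1,II-2,II-3]: 40 consistent
S/I-1 ? ·: SS|Ss|ss
S/I-2 aff ·: ss
S/II-1 ? I-1×I-2: Ss|ss
S/II-2 ? I-1×I-2: Ss|ss
S/II-3 ? I-1×I-2: Ss|ss
⇒ S over [I-1,I-2,II-1,II-2,II-3]: 10 consistent

II-1 ∈ {QQ Ss, QQ ss, Qq Ss, Qq ss}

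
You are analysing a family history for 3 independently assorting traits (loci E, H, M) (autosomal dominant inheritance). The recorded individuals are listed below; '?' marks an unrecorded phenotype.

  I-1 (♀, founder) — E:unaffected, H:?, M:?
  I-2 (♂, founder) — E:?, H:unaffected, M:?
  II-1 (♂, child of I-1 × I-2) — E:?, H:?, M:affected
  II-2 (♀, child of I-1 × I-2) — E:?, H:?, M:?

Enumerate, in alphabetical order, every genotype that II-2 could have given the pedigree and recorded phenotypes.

II-2 ∈ {Ee Hh MM, Ee Hh Mm, Ee Hh mm, Ee hh MM, Ee hh Mm, Ee hh mm, ee Hh MM, ee Hh Mm, ee Hh mm, ee hh MM, ee hh Mm, ee hh mm}

E/I-1 un ·: ee
E/I-2 ? ·: ee|Ee|EE
E/II-1 ? I-1×I-2: ee|Ee
E/II-2 ? I-1×I-2: ee|Ee
⇒ E over [I-1,I-2,II-1,II-2]: 6 consistent
H/I-1 ? ·: hh|Hh|HH
H/I-2 un ·: hh
H/II-1 ? I-1×I-2: hh|Hh
H/II-2 ? I-1×I-2: hh|Hh
⇒ H over [I-1,I-2,II-1,II-2]: 6 consistent
M/I-1 ? ·: mm|Mm|MM
M/I-2 ? ·: mm|Mm|MM
M/II-1 aff I-1×I-2: Mm|MM
M/II-2 ? I-1×I-2: mm|Mm|MM
⇒ M over [I-1,I-2,II-1,II-2]: 21 consistent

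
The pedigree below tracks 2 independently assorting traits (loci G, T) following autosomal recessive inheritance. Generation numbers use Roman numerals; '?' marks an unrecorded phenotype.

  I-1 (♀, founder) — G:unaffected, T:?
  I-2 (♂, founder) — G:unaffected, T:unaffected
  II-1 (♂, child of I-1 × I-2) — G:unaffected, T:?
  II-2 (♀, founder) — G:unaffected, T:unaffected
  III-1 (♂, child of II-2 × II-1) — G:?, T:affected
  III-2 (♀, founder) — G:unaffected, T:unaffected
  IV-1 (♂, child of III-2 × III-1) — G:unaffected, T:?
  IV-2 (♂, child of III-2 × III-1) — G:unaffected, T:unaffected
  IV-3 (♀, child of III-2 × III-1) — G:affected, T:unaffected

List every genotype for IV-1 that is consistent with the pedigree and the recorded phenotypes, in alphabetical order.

IV-1 ∈ {GG Tt, GG tt, Gg Tt, Gg tt}

G/I-1 un ·: GG|Gg
G/I-2 un ·: GG|Gg
G/II-1 un I-1×I-2: GG|Gg
G/II-2 un ·: GG|Gg
G/III-1 ? II-2×II-1: Gg|gg
G/III-2 un ·: Gg
G/IV-1 un III-2×III-1: GG|Gg
G/IV-2 un III-2×III-1: GG|Gg
G/IV-3 aff III-2×III-1: gg
⇒ G over [I-1,I-2,II-1,II-2,III-1,III-2,IV-1,IV-2,IV-3]: 43 consistent
T/I-1 ? ·: TT|Tt|tt
T/I-2 un ·: TT|Tt
T/II-1 ? I-1×I-2: Tt|tt
T/II-2 un ·: Tt
T/III-1 aff II-2×II-1: tt
T/III-2 un ·: TT|Tt
T/IV-1 ? III-2×III-1: Tt|tt
T/IV-2 un III-2×III-1: Tt
T/IV-3 un III-2×III-1: Tt
⇒ T over [I-1,I-2,II-1,II-2,III-1,III-2,IV-1,IV-2,IV-3]: 21 consistent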